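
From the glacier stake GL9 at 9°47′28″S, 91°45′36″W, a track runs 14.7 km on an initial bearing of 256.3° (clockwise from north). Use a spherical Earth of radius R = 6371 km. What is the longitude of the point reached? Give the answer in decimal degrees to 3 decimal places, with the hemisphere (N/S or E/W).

GL9: φ = -9.79111°, λ = -91.76000°
δ = d/R = 14.7/6371 = 0.002307 rad
φ₂ = arcsin(sin φ₁ cos δ + cos φ₁ sin δ cos θ)
   = arcsin(-0.17006·1.00000 + 0.98543·0.00231·-0.23684) = -9.82240°
λ₂ = λ₁ + atan2(sin θ sin δ cos φ₁, cos δ − sin φ₁ sin φ₂) = -91.89035°

91.890°W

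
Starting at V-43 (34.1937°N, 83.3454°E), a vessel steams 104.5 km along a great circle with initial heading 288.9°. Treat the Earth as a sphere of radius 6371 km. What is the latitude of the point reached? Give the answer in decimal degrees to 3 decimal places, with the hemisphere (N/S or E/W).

34.493°N

δ = d/R = 104.5/6371 = 0.016402 rad
φ₂ = arcsin(sin φ₁ cos δ + cos φ₁ sin δ cos θ)
   = arcsin(0.56199·0.99987 + 0.82714·0.01640·0.32392) = 34.49340°
λ₂ = λ₁ + atan2(sin θ sin δ cos φ₁, cos δ − sin φ₁ sin φ₂) = 82.26660°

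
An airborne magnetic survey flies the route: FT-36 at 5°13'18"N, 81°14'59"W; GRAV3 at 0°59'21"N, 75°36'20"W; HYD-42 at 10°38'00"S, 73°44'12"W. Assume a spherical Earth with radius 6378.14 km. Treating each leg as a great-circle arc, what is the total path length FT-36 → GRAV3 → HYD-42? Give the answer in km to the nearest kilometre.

2095 km

FT-36: φ = +5.22167°, λ = -81.24972°
GRAV3: φ = +0.98917°, λ = -75.60556°
HYD-42: φ = -10.63333°, λ = -73.73667°
FT-36→GRAV3: c = 0.122996 rad, d = 784.49 km
GRAV3→HYD-42: c = 0.205429 rad, d = 1310.26 km
Total = 784.49 + 1310.26 = 2094.74 km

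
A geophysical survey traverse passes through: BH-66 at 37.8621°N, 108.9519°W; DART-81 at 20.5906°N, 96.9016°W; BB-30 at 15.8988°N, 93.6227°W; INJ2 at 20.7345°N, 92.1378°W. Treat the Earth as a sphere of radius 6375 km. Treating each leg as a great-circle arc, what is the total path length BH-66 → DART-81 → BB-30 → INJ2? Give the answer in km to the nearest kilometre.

3432 km

BH-66→DART-81: c = 0.352179 rad, d = 2245.14 km
DART-81→BB-30: c = 0.098271 rad, d = 626.48 km
BB-30→INJ2: c = 0.087909 rad, d = 560.42 km
Total = 2245.14 + 626.48 + 560.42 = 3432.04 km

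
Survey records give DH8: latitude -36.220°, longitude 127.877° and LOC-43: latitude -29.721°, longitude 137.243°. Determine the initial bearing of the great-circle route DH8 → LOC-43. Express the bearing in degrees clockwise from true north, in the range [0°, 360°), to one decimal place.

53.0°

Δλ = 9.3660°
y = sin Δλ · cos φ₂ = 0.141332
x = cos φ₁ sin φ₂ − sin φ₁ cos φ₂ cos Δλ = 0.106345
θ = atan2(y, x) = 53.0404° → 53.0404° (mod 360°)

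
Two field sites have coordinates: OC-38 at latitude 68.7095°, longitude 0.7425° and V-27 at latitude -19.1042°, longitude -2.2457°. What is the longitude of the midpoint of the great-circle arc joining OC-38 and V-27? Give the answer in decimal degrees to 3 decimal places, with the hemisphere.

Bx = cos φ₂ cos Δλ = 0.943640,  By = cos φ₂ sin Δλ = -0.049259
φₘ = atan2(sin φ₁ + sin φ₂, √((cos φ₁ + Bx)² + By²)) = 24.80860°
λₘ = λ₁ + atan2(By, cos φ₁ + Bx) = -1.41632°

1.416°W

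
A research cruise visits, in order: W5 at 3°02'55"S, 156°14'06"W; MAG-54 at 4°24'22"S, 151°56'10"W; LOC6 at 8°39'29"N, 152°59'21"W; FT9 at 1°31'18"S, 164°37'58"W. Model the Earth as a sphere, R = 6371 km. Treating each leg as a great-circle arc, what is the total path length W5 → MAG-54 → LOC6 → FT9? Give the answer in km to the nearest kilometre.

3674 km

W5: φ = -3.04861°, λ = -156.23500°
MAG-54: φ = -4.40611°, λ = -151.93611°
LOC6: φ = +8.65806°, λ = -152.98917°
FT9: φ = -1.52167°, λ = -164.63278°
W5→MAG-54: c = 0.078529 rad, d = 500.31 km
MAG-54→LOC6: c = 0.228748 rad, d = 1457.35 km
LOC6→FT9: c = 0.269434 rad, d = 1716.56 km
Total = 500.31 + 1457.35 + 1716.56 = 3674.22 km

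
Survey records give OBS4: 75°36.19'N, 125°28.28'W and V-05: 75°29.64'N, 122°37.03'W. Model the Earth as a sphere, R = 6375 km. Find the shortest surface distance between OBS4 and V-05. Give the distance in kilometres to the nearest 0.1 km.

80.2 km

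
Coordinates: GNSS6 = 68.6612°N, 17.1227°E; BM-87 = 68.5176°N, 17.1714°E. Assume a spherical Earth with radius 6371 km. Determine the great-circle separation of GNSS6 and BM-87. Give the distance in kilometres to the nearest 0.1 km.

16.1 km

Δφ = -0.1436°,  Δλ = 0.0487°
a = sin²(Δφ/2) + cos φ₁ cos φ₂ sin²(Δλ/2) = 0.000002
c = 2·arcsin(√a) = 0.002525 rad = 0.1447°
d = R·c = 6371 × 0.002525 = 16.1 km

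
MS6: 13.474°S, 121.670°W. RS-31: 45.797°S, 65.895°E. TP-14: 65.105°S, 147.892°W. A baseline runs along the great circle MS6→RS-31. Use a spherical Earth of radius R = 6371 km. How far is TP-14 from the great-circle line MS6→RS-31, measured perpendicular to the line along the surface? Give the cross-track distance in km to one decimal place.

641.3 km

δ₁₃ = central angle MS6→TP-14 = 0.953791 rad  (haversine)
θ₁₃ = bearing MS6→TP-14 = 193.182°,  θ₁₂ = bearing MS6→RS-31 = 186.105°
dₓₜ = R·arcsin(sin δ₁₃ · sin(θ₁₃ − θ₁₂)) = 6371·arcsin(0.81562·sin(7.077°)) = 641.308 km
|dₓₜ| = 641.308 km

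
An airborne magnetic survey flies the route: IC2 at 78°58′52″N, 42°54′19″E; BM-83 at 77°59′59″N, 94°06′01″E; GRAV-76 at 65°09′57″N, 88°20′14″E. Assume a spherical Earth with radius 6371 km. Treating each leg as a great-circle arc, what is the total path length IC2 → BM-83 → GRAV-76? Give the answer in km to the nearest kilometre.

2544 km

IC2: φ = +78.98111°, λ = +42.90528°
BM-83: φ = +77.99972°, λ = +94.10028°
GRAV-76: φ = +65.16583°, λ = +88.33722°
IC2→BM-83: c = 0.173321 rad, d = 1104.23 km
BM-83→GRAV-76: c = 0.225972 rad, d = 1439.67 km
Total = 1104.23 + 1439.67 = 2543.90 km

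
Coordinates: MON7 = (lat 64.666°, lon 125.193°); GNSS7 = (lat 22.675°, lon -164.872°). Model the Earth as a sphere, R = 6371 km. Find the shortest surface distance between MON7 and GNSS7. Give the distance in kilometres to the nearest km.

Δφ = -41.9910°,  Δλ = 69.9350°
a = sin²(Δφ/2) + cos φ₁ cos φ₂ sin²(Δλ/2) = 0.258057
c = 2·arcsin(√a) = 1.065706 rad = 61.0604°
d = R·c = 6371 × 1.065706 = 6789.6 km

6790 km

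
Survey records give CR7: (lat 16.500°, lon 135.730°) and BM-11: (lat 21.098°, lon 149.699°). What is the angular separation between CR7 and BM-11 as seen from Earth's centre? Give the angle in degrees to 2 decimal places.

13.99°

Δφ = 4.5980°,  Δλ = 13.9690°
a = sin²(Δφ/2) + cos φ₁ cos φ₂ sin²(Δλ/2) = 0.014837
c = 2·arcsin(√a) = 0.244218 rad = 13.9926°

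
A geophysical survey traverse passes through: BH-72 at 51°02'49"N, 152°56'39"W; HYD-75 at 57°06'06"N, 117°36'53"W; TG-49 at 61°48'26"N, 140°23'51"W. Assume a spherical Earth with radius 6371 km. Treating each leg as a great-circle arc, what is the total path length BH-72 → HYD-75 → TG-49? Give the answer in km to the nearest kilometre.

3752 km

BH-72: φ = +51.04694°, λ = -152.94417°
HYD-75: φ = +57.10167°, λ = -117.61472°
TG-49: φ = +61.80722°, λ = -140.39750°
BH-72→HYD-75: c = 0.372180 rad, d = 2371.16 km
HYD-75→TG-49: c = 0.216715 rad, d = 1380.69 km
Total = 2371.16 + 1380.69 = 3751.85 km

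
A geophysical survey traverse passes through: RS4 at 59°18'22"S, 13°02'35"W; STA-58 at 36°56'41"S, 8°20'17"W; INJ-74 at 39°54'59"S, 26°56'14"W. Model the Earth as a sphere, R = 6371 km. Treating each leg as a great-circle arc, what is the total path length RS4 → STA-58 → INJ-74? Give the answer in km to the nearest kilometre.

4160 km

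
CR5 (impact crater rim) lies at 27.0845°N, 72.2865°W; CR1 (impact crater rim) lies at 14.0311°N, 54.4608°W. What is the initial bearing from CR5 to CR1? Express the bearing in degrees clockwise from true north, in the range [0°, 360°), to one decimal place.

Δλ = 17.8257°
y = sin Δλ · cos φ₂ = 0.296989
x = cos φ₁ sin φ₂ − sin φ₁ cos φ₂ cos Δλ = -0.204653
θ = atan2(y, x) = 124.5705° → 124.5705° (mod 360°)

124.6°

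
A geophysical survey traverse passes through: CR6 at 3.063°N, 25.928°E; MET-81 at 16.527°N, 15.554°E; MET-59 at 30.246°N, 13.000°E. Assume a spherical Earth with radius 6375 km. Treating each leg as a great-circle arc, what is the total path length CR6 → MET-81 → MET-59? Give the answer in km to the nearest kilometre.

CR6→MET-81: c = 0.294775 rad, d = 1879.19 km
MET-81→MET-59: c = 0.242886 rad, d = 1548.40 km
Total = 1879.19 + 1548.40 = 3427.59 km

3428 km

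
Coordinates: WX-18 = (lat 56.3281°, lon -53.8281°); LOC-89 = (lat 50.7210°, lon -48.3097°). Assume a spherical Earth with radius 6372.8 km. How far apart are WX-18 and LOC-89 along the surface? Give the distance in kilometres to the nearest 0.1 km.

Δφ = -5.6071°,  Δλ = 5.5184°
a = sin²(Δφ/2) + cos φ₁ cos φ₂ sin²(Δλ/2) = 0.003206
c = 2·arcsin(√a) = 0.113299 rad = 6.4916°
d = R·c = 6372.8 × 0.113299 = 722.0 km

722.0 km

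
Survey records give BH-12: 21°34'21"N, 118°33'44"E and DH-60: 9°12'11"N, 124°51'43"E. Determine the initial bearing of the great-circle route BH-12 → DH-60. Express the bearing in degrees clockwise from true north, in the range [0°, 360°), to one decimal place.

152.9°

BH-12: φ = +21.57250°, λ = +118.56222°
DH-60: φ = +9.20306°, λ = +124.86194°
Δλ = 6.2997°
y = sin Δλ · cos φ₂ = 0.108317
x = cos φ₁ sin φ₂ − sin φ₁ cos φ₂ cos Δλ = -0.212023
θ = atan2(y, x) = 152.9387° → 152.9387° (mod 360°)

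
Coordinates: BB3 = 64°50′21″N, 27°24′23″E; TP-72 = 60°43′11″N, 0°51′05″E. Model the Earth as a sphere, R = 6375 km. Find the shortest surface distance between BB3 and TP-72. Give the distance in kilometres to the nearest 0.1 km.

BB3: φ = +64.83917°, λ = +27.40639°
TP-72: φ = +60.71972°, λ = +0.85139°
Δφ = -4.1194°,  Δλ = -26.5550°
a = sin²(Δφ/2) + cos φ₁ cos φ₂ sin²(Δλ/2) = 0.012260
c = 2·arcsin(√a) = 0.221904 rad = 12.7142°
d = R·c = 6375 × 0.221904 = 1414.6 km

1414.6 km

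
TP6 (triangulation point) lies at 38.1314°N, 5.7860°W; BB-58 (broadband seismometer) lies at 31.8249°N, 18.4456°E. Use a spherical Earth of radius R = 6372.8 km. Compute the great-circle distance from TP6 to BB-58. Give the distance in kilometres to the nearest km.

2309 km

Δφ = -6.3065°,  Δλ = 24.2316°
a = sin²(Δφ/2) + cos φ₁ cos φ₂ sin²(Δλ/2) = 0.032468
c = 2·arcsin(√a) = 0.362358 rad = 20.7616°
d = R·c = 6372.8 × 0.362358 = 2309.2 km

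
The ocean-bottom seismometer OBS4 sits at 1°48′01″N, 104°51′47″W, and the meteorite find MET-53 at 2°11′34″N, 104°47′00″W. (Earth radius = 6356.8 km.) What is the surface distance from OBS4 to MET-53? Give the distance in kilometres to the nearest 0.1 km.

OBS4: φ = +1.80028°, λ = -104.86306°
MET-53: φ = +2.19278°, λ = -104.78333°
Δφ = 0.3925°,  Δλ = 0.0797°
a = sin²(Δφ/2) + cos φ₁ cos φ₂ sin²(Δλ/2) = 0.000012
c = 2·arcsin(√a) = 0.006990 rad = 0.4005°
d = R·c = 6356.8 × 0.006990 = 44.4 km

44.4 km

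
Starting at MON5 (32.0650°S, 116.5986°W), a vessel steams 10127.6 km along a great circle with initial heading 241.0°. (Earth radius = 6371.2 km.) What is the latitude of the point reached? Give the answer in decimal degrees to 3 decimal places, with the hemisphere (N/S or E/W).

23.628°S

δ = d/R = 10127.6/6371.2 = 1.589591 rad
φ₂ = arcsin(sin φ₁ cos δ + cos φ₁ sin δ cos θ)
   = arcsin(-0.53088·-0.01879 + 0.84745·0.99982·-0.48481) = -23.62824°
λ₂ = λ₁ + atan2(sin θ sin δ cos φ₁, cos δ − sin φ₁ sin φ₂) = 136.04817°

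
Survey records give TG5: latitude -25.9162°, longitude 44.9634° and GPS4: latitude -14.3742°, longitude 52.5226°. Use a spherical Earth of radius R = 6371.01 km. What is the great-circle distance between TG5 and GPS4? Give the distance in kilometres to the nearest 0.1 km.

Δφ = 11.5420°,  Δλ = 7.5592°
a = sin²(Δφ/2) + cos φ₁ cos φ₂ sin²(Δλ/2) = 0.013897
c = 2·arcsin(√a) = 0.236319 rad = 13.5401°
d = R·c = 6371.01 × 0.236319 = 1505.6 km

1505.6 km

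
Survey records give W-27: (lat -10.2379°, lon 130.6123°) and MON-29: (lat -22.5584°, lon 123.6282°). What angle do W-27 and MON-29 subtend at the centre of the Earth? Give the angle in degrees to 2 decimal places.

Δφ = -12.3205°,  Δλ = -6.9841°
a = sin²(Δφ/2) + cos φ₁ cos φ₂ sin²(Δλ/2) = 0.014887
c = 2·arcsin(√a) = 0.244634 rad = 14.0165°

14.02°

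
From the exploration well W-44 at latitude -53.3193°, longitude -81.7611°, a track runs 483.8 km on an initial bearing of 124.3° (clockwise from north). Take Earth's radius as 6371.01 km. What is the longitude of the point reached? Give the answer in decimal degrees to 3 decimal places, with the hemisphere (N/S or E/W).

75.391°W

δ = d/R = 483.8/6371.01 = 0.075938 rad
φ₂ = arcsin(sin φ₁ cos δ + cos φ₁ sin δ cos θ)
   = arcsin(-0.80198·0.99712 + 0.59736·0.07586·-0.56353) = -55.60915°
λ₂ = λ₁ + atan2(sin θ sin δ cos φ₁, cos δ − sin φ₁ sin φ₂) = -75.39068°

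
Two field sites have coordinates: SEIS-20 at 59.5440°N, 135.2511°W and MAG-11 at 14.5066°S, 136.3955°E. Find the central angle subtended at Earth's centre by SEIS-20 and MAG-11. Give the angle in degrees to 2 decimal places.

101.64°

Δφ = -74.0506°,  Δλ = -88.3534°
a = sin²(Δφ/2) + cos φ₁ cos φ₂ sin²(Δλ/2) = 0.600914
c = 2·arcsin(√a) = 1.774020 rad = 101.6439°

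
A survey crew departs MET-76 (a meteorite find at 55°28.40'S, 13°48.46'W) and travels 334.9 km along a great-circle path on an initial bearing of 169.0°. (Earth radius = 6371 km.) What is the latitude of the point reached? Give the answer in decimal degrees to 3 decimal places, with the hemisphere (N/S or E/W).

MET-76: φ = -55.47333°, λ = -13.80767°
δ = d/R = 334.9/6371 = 0.052566 rad
φ₂ = arcsin(sin φ₁ cos δ + cos φ₁ sin δ cos θ)
   = arcsin(-0.82386·0.99862 + 0.56679·0.05254·-0.98163) = -58.42524°
λ₂ = λ₁ + atan2(sin θ sin δ cos φ₁, cos δ − sin φ₁ sin φ₂) = -12.71056°

58.425°S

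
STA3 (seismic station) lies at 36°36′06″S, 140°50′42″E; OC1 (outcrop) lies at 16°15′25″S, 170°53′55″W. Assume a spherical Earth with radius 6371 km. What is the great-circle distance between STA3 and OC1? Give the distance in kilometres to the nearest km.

5243 km

STA3: φ = -36.60167°, λ = +140.84500°
OC1: φ = -16.25694°, λ = -170.89861°
Δφ = 20.3447°,  Δλ = 48.2564°
a = sin²(Δφ/2) + cos φ₁ cos φ₂ sin²(Δλ/2) = 0.159976
c = 2·arcsin(√a) = 0.822968 rad = 47.1526°
d = R·c = 6371 × 0.822968 = 5243.1 km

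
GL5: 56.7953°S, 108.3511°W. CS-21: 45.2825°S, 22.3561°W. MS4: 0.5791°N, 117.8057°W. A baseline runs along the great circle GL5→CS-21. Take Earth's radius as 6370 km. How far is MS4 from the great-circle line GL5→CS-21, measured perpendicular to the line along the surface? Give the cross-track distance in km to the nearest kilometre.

4689 km

δ₁₃ = central angle GL5→MS4 = 1.010180 rad  (haversine)
θ₁₃ = bearing GL5→MS4 = 348.817°,  θ₁₂ = bearing GL5→CS-21 = 116.374°
dₓₜ = R·arcsin(sin δ₁₃ · sin(θ₁₃ − θ₁₂)) = 6370·arcsin(0.84693·sin(232.443°)) = -4688.949 km
|dₓₜ| = 4688.949 km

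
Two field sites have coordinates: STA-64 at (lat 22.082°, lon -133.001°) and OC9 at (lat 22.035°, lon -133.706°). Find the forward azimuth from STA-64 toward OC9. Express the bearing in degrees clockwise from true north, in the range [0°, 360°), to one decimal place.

Δλ = -0.7050°
y = sin Δλ · cos φ₂ = -0.011405
x = cos φ₁ sin φ₂ − sin φ₁ cos φ₂ cos Δλ = -0.000794
θ = atan2(y, x) = -93.9819° → 266.0181° (mod 360°)

266.0°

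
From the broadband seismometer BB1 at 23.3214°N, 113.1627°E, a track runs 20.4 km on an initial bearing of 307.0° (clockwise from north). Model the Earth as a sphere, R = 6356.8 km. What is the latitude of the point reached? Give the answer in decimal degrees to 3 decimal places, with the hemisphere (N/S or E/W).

23.432°N

δ = d/R = 20.4/6356.8 = 0.003209 rad
φ₂ = arcsin(sin φ₁ cos δ + cos φ₁ sin δ cos θ)
   = arcsin(0.39589·0.99999 + 0.91830·0.00321·0.60182) = 23.43198°
λ₂ = λ₁ + atan2(sin θ sin δ cos φ₁, cos δ − sin φ₁ sin φ₂) = 113.00266°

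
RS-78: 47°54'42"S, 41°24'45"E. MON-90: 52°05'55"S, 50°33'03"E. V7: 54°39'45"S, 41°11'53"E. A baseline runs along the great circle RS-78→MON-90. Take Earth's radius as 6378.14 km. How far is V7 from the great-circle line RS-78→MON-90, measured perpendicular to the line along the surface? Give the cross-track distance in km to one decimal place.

RS-78: φ = -47.91167°, λ = +41.41250°
MON-90: φ = -52.09861°, λ = +50.55083°
V7: φ = -54.66250°, λ = +41.19806°
δ₁₃ = central angle RS-78→V7 = 0.117847 rad  (haversine)
θ₁₃ = bearing RS-78→V7 = 181.055°,  θ₁₂ = bearing RS-78→MON-90 = 128.926°
dₓₜ = R·arcsin(sin δ₁₃ · sin(θ₁₃ − θ₁₂)) = 6378.14·arcsin(0.11757·sin(52.129°)) = 592.825 km
|dₓₜ| = 592.825 km

592.8 km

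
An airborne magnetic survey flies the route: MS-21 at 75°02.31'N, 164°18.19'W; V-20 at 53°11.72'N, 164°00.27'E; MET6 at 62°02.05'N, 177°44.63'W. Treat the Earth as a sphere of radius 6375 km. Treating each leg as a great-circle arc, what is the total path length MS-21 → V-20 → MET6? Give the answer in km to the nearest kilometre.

4256 km

MS-21: φ = +75.03850°, λ = -164.30317°
V-20: φ = +53.19533°, λ = +164.00450°
MET6: φ = +62.03417°, λ = -177.74383°
MS-21→V-20: c = 0.439082 rad, d = 2799.15 km
V-20→MET6: c = 0.228574 rad, d = 1457.16 km
Total = 2799.15 + 1457.16 = 4256.31 km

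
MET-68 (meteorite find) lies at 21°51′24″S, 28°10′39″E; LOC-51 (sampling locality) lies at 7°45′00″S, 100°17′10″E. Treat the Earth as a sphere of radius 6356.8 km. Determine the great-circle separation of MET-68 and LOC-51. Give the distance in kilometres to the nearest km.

7829 km

MET-68: φ = -21.85667°, λ = +28.17750°
LOC-51: φ = -7.75000°, λ = +100.28611°
Δφ = 14.1067°,  Δλ = 72.1086°
a = sin²(Δφ/2) + cos φ₁ cos φ₂ sin²(Δλ/2) = 0.333635
c = 2·arcsin(√a) = 1.231600 rad = 70.5655°
d = R·c = 6356.8 × 1.231600 = 7829.0 km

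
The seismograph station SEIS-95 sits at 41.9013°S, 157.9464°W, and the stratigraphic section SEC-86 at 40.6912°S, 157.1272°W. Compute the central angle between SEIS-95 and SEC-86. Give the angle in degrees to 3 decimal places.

Δφ = 1.2101°,  Δλ = 0.8192°
a = sin²(Δφ/2) + cos φ₁ cos φ₂ sin²(Δλ/2) = 0.000140
c = 2·arcsin(√a) = 0.023695 rad = 1.3576°

1.358°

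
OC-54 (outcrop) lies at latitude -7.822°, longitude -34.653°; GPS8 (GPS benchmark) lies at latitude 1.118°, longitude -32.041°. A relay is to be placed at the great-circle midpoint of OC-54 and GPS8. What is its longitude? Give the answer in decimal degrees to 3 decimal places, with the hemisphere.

Bx = cos φ₂ cos Δλ = 0.998771,  By = cos φ₂ sin Δλ = 0.045564
φₘ = atan2(sin φ₁ + sin φ₂, √((cos φ₁ + Bx)² + By²)) = -3.35287°
λₘ = λ₁ + atan2(By, cos φ₁ + Bx) = -33.34102°

33.341°W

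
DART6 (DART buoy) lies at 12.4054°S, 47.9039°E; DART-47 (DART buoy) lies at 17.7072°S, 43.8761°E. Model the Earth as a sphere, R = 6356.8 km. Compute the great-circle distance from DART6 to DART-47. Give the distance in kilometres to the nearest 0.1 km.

729.4 km

Δφ = -5.3018°,  Δλ = -4.0278°
a = sin²(Δφ/2) + cos φ₁ cos φ₂ sin²(Δλ/2) = 0.003288
c = 2·arcsin(√a) = 0.114747 rad = 6.5745°
d = R·c = 6356.8 × 0.114747 = 729.4 km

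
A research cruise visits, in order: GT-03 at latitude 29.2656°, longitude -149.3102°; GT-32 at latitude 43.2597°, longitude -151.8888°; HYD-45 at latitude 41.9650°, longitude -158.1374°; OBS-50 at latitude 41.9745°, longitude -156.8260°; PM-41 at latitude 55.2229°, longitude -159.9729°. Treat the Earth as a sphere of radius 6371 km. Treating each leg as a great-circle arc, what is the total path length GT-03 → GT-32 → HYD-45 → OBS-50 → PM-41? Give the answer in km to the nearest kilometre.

GT-03→GT-32: c = 0.246889 rad, d = 1572.93 km
GT-32→HYD-45: c = 0.083359 rad, d = 531.08 km
HYD-45→OBS-50: c = 0.017018 rad, d = 108.42 km
OBS-50→PM-41: c = 0.234002 rad, d = 1490.83 km
Total = 1572.93 + 531.08 + 108.42 + 1490.83 = 3703.26 km

3703 km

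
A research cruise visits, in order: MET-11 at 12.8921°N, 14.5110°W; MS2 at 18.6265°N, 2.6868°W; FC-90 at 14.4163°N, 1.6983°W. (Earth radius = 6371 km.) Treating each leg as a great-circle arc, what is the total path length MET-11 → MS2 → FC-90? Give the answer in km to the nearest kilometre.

1896 km

MET-11→MS2: c = 0.222291 rad, d = 1416.21 km
MS2→FC-90: c = 0.075319 rad, d = 479.86 km
Total = 1416.21 + 479.86 = 1896.07 km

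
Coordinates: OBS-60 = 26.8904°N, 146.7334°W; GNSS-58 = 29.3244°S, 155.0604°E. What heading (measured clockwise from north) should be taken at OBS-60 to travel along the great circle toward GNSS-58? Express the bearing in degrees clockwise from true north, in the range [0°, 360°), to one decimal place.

229.0°

Δλ = -58.2062°
y = sin Δλ · cos φ₂ = -0.741038
x = cos φ₁ sin φ₂ − sin φ₁ cos φ₂ cos Δλ = -0.644556
θ = atan2(y, x) = -131.0168° → 228.9832° (mod 360°)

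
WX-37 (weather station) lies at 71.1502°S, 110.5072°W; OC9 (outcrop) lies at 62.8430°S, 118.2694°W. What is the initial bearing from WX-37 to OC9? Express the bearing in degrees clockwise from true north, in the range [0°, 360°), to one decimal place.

336.3°

Δλ = -7.7622°
y = sin Δλ · cos φ₂ = -0.061646
x = cos φ₁ sin φ₂ − sin φ₁ cos φ₂ cos Δλ = 0.140523
θ = atan2(y, x) = -23.6867° → 336.3133° (mod 360°)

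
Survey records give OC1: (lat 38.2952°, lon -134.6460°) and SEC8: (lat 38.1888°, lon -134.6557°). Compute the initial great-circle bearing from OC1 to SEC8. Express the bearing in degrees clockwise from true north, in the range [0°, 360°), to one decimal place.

184.1°

Δλ = -0.0097°
y = sin Δλ · cos φ₂ = -0.000133
x = cos φ₁ sin φ₂ − sin φ₁ cos φ₂ cos Δλ = -0.001857
θ = atan2(y, x) = -175.9015° → 184.0985° (mod 360°)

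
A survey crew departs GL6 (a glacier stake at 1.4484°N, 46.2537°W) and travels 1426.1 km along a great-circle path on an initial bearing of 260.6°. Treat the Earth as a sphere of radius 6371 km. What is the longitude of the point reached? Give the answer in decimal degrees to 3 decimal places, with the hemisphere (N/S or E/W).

58.905°W

δ = d/R = 1426.1/6371 = 0.223842 rad
φ₂ = arcsin(sin φ₁ cos δ + cos φ₁ sin δ cos θ)
   = arcsin(0.02528·0.97505 + 0.99968·0.22198·-0.16333) = -0.66448°
λ₂ = λ₁ + atan2(sin θ sin δ cos φ₁, cos δ − sin φ₁ sin φ₂) = -58.90470°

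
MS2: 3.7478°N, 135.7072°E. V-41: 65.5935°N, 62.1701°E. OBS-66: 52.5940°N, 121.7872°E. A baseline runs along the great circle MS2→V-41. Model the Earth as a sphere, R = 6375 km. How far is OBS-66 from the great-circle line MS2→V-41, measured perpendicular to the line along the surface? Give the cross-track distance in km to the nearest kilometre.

1088 km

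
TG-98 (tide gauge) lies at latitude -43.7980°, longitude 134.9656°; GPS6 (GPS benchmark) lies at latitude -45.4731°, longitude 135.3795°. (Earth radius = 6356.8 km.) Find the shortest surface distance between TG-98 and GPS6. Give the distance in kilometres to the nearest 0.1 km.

188.7 km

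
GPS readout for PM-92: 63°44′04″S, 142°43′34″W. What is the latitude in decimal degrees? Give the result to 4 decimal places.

63.7344°S

63° + 44′/60 + 4″/3600 = 63 + 0.73333 + 0.00111 = 63.7344°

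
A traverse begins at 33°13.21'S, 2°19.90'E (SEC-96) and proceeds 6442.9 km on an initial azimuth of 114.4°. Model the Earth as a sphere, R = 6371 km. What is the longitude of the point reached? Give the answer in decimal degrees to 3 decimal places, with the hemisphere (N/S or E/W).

SEC-96: φ = -33.22017°, λ = +2.33167°
δ = d/R = 6442.9/6371 = 1.011286 rad
φ₂ = arcsin(sin φ₁ cos δ + cos φ₁ sin δ cos θ)
   = arcsin(-0.54786·0.53077 + 0.83657·0.84751·-0.41310) = -35.70988°
λ₂ = λ₁ + atan2(sin θ sin δ cos φ₁, cos δ − sin φ₁ sin φ₂) = 74.23516°

74.235°E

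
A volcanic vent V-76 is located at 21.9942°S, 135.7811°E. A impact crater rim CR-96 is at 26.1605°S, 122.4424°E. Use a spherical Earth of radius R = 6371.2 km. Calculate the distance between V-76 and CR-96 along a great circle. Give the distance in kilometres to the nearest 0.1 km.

Δφ = -4.1663°,  Δλ = -13.3387°
a = sin²(Δφ/2) + cos φ₁ cos φ₂ sin²(Δλ/2) = 0.012547
c = 2·arcsin(√a) = 0.224497 rad = 12.8627°
d = R·c = 6371.2 × 0.224497 = 1430.3 km

1430.3 km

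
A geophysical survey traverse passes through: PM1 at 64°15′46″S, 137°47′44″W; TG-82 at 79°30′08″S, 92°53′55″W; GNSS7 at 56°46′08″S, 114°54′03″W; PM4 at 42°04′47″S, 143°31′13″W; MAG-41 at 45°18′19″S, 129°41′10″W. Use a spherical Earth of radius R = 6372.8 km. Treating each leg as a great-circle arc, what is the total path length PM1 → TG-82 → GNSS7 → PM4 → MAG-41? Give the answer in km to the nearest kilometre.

8604 km

PM1: φ = -64.26278°, λ = -137.79556°
TG-82: φ = -79.50222°, λ = -92.89861°
GNSS7: φ = -56.76889°, λ = -114.90083°
PM4: φ = -42.07972°, λ = -143.52028°
MAG-41: φ = -45.30528°, λ = -129.68611°
PM1→TG-82: c = 0.342961 rad, d = 2185.62 km
TG-82→GNSS7: c = 0.415186 rad, d = 2645.89 km
GNSS7→PM4: c = 0.408747 rad, d = 2604.86 km
PM4→MAG-41: c = 0.183161 rad, d = 1167.25 km
Total = 2185.62 + 2645.89 + 2604.86 + 1167.25 = 8603.62 km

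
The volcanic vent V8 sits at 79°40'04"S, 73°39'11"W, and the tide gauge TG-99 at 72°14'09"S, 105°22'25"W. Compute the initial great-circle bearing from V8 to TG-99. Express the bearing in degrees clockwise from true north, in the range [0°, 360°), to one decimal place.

297.8°

V8: φ = -79.66778°, λ = -73.65306°
TG-99: φ = -72.23583°, λ = -105.37361°
Δλ = -31.7206°
y = sin Δλ · cos φ₂ = -0.160414
x = cos φ₁ sin φ₂ − sin φ₁ cos φ₂ cos Δλ = 0.084512
θ = atan2(y, x) = -62.2180° → 297.7820° (mod 360°)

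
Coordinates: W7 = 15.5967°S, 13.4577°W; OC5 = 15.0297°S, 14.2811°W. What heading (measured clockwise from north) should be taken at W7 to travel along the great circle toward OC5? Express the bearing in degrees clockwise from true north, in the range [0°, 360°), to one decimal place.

305.4°

Δλ = -0.8234°
y = sin Δλ · cos φ₂ = -0.013879
x = cos φ₁ sin φ₂ − sin φ₁ cos φ₂ cos Δλ = 0.009869
θ = atan2(y, x) = -54.5841° → 305.4159° (mod 360°)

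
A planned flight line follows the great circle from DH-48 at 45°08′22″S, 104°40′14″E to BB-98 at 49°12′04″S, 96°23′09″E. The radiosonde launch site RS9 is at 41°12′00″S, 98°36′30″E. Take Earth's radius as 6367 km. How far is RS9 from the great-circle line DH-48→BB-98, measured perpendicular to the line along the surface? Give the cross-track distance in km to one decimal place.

644.2 km

DH-48: φ = -45.13944°, λ = +104.67056°
BB-98: φ = -49.20111°, λ = +96.38583°
RS9: φ = -41.20000°, λ = +98.60833°
δ₁₃ = central angle DH-48→RS9 = 0.103301 rad  (haversine)
θ₁₃ = bearing DH-48→RS9 = 309.593°,  θ₁₂ = bearing DH-48→BB-98 = 231.213°
dₓₜ = R·arcsin(sin δ₁₃ · sin(θ₁₃ − θ₁₂)) = 6367·arcsin(0.10312·sin(78.380°)) = 644.190 km
|dₓₜ| = 644.190 km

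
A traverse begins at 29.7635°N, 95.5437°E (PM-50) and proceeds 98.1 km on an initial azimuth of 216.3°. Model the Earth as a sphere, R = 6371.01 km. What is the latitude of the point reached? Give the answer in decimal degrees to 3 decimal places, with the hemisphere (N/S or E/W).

29.051°N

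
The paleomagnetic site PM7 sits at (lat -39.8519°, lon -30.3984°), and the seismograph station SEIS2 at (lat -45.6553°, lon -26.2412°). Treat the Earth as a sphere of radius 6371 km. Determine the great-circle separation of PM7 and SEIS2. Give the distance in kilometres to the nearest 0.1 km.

Δφ = -5.8034°,  Δλ = 4.1572°
a = sin²(Δφ/2) + cos φ₁ cos φ₂ sin²(Δλ/2) = 0.003269
c = 2·arcsin(√a) = 0.114405 rad = 6.5549°
d = R·c = 6371 × 0.114405 = 728.9 km

728.9 km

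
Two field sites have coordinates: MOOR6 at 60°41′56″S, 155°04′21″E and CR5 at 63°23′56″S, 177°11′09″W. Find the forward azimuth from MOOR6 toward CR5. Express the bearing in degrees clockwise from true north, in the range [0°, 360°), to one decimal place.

113.8°

MOOR6: φ = -60.69889°, λ = +155.07250°
CR5: φ = -63.39889°, λ = -177.18583°
Δλ = 27.7417°
y = sin Δλ · cos φ₂ = 0.208434
x = cos φ₁ sin φ₂ − sin φ₁ cos φ₂ cos Δλ = -0.091991
θ = atan2(y, x) = 113.8140° → 113.8140° (mod 360°)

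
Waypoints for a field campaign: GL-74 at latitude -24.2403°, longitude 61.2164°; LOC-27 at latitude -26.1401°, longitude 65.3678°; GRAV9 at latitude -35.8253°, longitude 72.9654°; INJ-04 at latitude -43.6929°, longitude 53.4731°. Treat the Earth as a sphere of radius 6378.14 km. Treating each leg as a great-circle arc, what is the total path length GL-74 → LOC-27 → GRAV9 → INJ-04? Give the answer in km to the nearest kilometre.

GL-74→LOC-27: c = 0.073466 rad, d = 468.57 km
LOC-27→GRAV9: c = 0.203541 rad, d = 1298.21 km
GRAV9→INJ-04: c = 0.294365 rad, d = 1877.50 km
Total = 468.57 + 1298.21 + 1877.50 = 3644.29 km

3644 km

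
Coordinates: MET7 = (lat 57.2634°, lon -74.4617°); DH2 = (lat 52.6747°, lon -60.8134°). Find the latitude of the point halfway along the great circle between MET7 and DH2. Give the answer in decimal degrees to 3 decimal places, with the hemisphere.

55.160°N

Bx = cos φ₂ cos Δλ = 0.589218,  By = cos φ₂ sin Δλ = 0.143073
φₘ = atan2(sin φ₁ + sin φ₂, √((cos φ₁ + Bx)² + By²)) = 55.15966°
λₘ = λ₁ + atan2(By, cos φ₁ + Bx) = -67.24568°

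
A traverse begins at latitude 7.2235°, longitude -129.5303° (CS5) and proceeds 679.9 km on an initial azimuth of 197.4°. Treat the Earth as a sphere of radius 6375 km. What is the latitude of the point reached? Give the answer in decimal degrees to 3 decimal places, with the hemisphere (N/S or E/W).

1.390°N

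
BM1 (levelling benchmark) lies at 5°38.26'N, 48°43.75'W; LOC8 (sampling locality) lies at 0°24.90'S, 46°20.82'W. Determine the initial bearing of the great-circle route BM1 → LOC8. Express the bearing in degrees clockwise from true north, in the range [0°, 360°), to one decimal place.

BM1: φ = +5.63767°, λ = -48.72917°
LOC8: φ = -0.41500°, λ = -46.34700°
Δλ = 2.3822°
y = sin Δλ · cos φ₂ = 0.041564
x = cos φ₁ sin φ₂ − sin φ₁ cos φ₂ cos Δλ = -0.105358
θ = atan2(y, x) = 158.4708° → 158.4708° (mod 360°)

158.5°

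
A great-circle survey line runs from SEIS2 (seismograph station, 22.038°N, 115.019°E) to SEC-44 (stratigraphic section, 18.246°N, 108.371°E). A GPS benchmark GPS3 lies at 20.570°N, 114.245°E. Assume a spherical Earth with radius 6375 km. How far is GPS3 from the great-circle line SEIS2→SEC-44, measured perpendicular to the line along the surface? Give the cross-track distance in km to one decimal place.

δ₁₃ = central angle SEIS2→GPS3 = 0.028546 rad  (haversine)
θ₁₃ = bearing SEIS2→GPS3 = 206.303°,  θ₁₂ = bearing SEIS2→SEC-44 = 239.899°
dₓₜ = R·arcsin(sin δ₁₃ · sin(θ₁₃ − θ₁₂)) = 6375·arcsin(0.02854·sin(-33.596°)) = -100.684 km
|dₓₜ| = 100.684 km

100.7 km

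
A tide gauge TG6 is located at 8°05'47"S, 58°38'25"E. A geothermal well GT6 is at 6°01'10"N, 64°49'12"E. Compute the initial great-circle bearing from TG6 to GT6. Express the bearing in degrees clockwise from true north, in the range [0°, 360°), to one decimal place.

TG6: φ = -8.09639°, λ = +58.64028°
GT6: φ = +6.01944°, λ = +64.82000°
Δλ = 6.1797°
y = sin Δλ · cos φ₂ = 0.107054
x = cos φ₁ sin φ₂ − sin φ₁ cos φ₂ cos Δλ = 0.243069
θ = atan2(y, x) = 23.7699° → 23.7699° (mod 360°)

23.8°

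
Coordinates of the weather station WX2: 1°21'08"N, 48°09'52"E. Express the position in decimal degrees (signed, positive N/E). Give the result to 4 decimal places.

+1.3522°, +48.1644°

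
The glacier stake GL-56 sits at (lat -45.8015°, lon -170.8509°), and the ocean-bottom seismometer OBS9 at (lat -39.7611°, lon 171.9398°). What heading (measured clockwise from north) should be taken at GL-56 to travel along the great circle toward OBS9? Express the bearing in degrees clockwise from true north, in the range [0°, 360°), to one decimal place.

289.5°

Δλ = -17.2093°
y = sin Δλ · cos φ₂ = -0.227435
x = cos φ₁ sin φ₂ − sin φ₁ cos φ₂ cos Δλ = 0.080556
θ = atan2(y, x) = -70.4961° → 289.5039° (mod 360°)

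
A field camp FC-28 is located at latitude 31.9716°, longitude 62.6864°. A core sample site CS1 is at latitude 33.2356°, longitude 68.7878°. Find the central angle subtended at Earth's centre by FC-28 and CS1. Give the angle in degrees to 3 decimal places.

Δφ = 1.2640°,  Δλ = 6.1014°
a = sin²(Δφ/2) + cos φ₁ cos φ₂ sin²(Δλ/2) = 0.002131
c = 2·arcsin(√a) = 0.092366 rad = 5.2922°

5.292°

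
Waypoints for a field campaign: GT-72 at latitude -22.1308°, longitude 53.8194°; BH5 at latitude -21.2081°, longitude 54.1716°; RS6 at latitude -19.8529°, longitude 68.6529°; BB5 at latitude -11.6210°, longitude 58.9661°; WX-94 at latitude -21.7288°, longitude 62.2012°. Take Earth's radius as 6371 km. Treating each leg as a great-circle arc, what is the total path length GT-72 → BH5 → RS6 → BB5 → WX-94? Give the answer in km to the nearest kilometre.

4181 km

GT-72→BH5: c = 0.017087 rad, d = 108.86 km
BH5→RS6: c = 0.237787 rad, d = 1514.94 km
RS6→BB5: c = 0.216938 rad, d = 1382.11 km
BB5→WX-94: c = 0.184494 rad, d = 1175.41 km
Total = 108.86 + 1514.94 + 1382.11 + 1175.41 = 4181.32 km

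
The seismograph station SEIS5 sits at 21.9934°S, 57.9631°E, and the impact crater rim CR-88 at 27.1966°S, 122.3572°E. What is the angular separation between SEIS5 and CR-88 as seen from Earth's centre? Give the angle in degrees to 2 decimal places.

58.16°

Δφ = -5.2032°,  Δλ = 64.3941°
a = sin²(Δφ/2) + cos φ₁ cos φ₂ sin²(Δλ/2) = 0.236206
c = 2·arcsin(√a) = 1.015038 rad = 58.1574°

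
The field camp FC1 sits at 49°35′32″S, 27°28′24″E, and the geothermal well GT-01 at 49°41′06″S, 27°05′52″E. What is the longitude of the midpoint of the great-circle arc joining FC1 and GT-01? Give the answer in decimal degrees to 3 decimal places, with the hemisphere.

27.286°E

FC1: φ = -49.59222°, λ = +27.47333°
GT-01: φ = -49.68500°, λ = +27.09778°
Bx = cos φ₂ cos Δλ = 0.646976,  By = cos φ₂ sin Δλ = -0.004241
φₘ = atan2(sin φ₁ + sin φ₂, √((cos φ₁ + Bx)² + By²)) = -49.63876°
λₘ = λ₁ + atan2(By, cos φ₁ + Bx) = 27.28573°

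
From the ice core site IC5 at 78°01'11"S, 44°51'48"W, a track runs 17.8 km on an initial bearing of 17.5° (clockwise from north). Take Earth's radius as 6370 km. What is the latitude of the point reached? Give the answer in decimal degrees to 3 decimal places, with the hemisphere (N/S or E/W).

77.867°S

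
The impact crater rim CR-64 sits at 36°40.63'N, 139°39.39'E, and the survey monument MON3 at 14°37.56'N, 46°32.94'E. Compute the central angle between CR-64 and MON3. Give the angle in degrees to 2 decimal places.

83.76°

CR-64: φ = +36.67717°, λ = +139.65650°
MON3: φ = +14.62600°, λ = +46.54900°
Δφ = -22.0512°,  Δλ = -93.1075°
a = sin²(Δφ/2) + cos φ₁ cos φ₂ sin²(Δλ/2) = 0.445622
c = 2·arcsin(√a) = 1.461824 rad = 83.7563°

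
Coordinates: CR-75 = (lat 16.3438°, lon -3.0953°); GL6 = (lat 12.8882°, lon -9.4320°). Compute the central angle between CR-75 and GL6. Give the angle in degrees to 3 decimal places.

Δφ = -3.4556°,  Δλ = -6.3367°
a = sin²(Δφ/2) + cos φ₁ cos φ₂ sin²(Δλ/2) = 0.003767
c = 2·arcsin(√a) = 0.122822 rad = 7.0372°

7.037°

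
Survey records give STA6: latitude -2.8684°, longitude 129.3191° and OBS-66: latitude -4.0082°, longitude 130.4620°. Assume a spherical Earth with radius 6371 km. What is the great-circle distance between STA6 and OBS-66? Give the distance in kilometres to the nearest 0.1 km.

179.3 km

Δφ = -1.1398°,  Δλ = 1.1429°
a = sin²(Δφ/2) + cos φ₁ cos φ₂ sin²(Δλ/2) = 0.000198
c = 2·arcsin(√a) = 0.028146 rad = 1.6126°
d = R·c = 6371 × 0.028146 = 179.3 km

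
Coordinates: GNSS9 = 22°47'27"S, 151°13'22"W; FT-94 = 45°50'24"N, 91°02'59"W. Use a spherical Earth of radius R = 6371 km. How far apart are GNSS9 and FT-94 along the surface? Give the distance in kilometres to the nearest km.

9743 km

GNSS9: φ = -22.79083°, λ = -151.22278°
FT-94: φ = +45.84000°, λ = -91.04972°
Δφ = 68.6308°,  Δλ = 60.1731°
a = sin²(Δφ/2) + cos φ₁ cos φ₂ sin²(Δλ/2) = 0.479221
c = 2·arcsin(√a) = 1.529226 rad = 87.6182°
d = R·c = 6371 × 1.529226 = 9742.7 km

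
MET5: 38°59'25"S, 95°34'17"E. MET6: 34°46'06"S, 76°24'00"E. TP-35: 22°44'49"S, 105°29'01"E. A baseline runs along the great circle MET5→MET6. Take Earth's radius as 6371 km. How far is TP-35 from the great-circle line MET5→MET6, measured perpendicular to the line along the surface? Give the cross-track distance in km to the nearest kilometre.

1898 km

MET5: φ = -38.99028°, λ = +95.57139°
MET6: φ = -34.76833°, λ = +76.40000°
TP-35: φ = -22.74694°, λ = +105.48361°
δ₁₃ = central angle MET5→TP-35 = 0.319532 rad  (haversine)
θ₁₃ = bearing MET5→TP-35 = 30.356°,  θ₁₂ = bearing MET5→MET6 = 279.461°
dₓₜ = R·arcsin(sin δ₁₃ · sin(θ₁₃ − θ₁₂)) = 6371·arcsin(0.31412·sin(-249.105°)) = 1897.592 km
|dₓₜ| = 1897.592 km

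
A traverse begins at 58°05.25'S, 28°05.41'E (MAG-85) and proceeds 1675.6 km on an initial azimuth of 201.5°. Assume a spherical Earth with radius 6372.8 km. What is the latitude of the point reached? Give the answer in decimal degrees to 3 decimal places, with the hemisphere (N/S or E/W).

MAG-85: φ = -58.08750°, λ = +28.09017°
δ = d/R = 1675.6/6372.8 = 0.262930 rad
φ₂ = arcsin(sin φ₁ cos δ + cos φ₁ sin δ cos θ)
   = arcsin(-0.84886·0.96563 + 0.52862·0.25991·-0.93042) = -71.35510°
λ₂ = λ₁ + atan2(sin θ sin δ cos φ₁, cos δ − sin φ₁ sin φ₂) = 10.75519°

71.355°S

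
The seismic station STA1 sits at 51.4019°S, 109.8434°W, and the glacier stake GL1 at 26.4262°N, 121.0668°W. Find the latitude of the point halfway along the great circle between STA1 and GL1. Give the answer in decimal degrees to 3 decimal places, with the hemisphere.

12.544°S

Bx = cos φ₂ cos Δλ = 0.878382,  By = cos φ₂ sin Δλ = -0.174297
φₘ = atan2(sin φ₁ + sin φ₂, √((cos φ₁ + Bx)² + By²)) = -12.54421°
λₘ = λ₁ + atan2(By, cos φ₁ + Bx) = -116.46156°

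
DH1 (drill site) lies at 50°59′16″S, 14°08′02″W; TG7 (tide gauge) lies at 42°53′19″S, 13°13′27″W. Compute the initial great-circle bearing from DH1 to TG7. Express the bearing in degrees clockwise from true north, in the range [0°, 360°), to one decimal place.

DH1: φ = -50.98778°, λ = -14.13389°
TG7: φ = -42.88861°, λ = -13.22417°
Δλ = 0.9097°
y = sin Δλ · cos φ₂ = 0.011633
x = cos φ₁ sin φ₂ − sin φ₁ cos φ₂ cos Δλ = 0.140815
θ = atan2(y, x) = 4.7225° → 4.7225° (mod 360°)

4.7°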